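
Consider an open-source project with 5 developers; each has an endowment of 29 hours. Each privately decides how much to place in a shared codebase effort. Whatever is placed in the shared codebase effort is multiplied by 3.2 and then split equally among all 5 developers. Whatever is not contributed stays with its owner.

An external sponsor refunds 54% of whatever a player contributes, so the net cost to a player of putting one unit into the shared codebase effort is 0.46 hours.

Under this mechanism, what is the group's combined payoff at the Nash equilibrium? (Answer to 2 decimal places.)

542.30 hours

The effective private return per unit is now (3.2/5) / 0.46 = 1.3913 > 1, so every player's dominant strategy flips to full contribution.
At the Nash equilibrium everyone contributes 29. Group total payoff = 5 × (29 × 0.54 + 3.2 × 29) = 542.30.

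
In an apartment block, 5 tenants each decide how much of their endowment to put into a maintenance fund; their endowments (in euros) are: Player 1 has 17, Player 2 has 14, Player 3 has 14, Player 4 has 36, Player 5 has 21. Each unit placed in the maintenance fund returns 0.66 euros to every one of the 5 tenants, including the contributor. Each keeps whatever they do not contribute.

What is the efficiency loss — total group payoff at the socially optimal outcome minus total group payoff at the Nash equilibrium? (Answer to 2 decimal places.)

234.60 euros

The private return per contributed unit is 0.66 < 1 for everyone, so the Nash equilibrium is zero contribution and the group total is Σ E_j = 17 + 14 + 14 + 36 + 21 = 102.
Each contributed unit returns 3.300 to the group, so the social optimum is full contribution by everyone: group total = 3.300 × 102 = 336.60.
Efficiency loss = (3.300 − 1) × 102 = 234.60.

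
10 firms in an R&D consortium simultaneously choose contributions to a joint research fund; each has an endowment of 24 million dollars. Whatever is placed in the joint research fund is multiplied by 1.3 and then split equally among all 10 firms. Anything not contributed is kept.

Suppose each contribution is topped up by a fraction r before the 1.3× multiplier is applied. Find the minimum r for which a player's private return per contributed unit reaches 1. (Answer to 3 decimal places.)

With matching at rate r, one contributed unit becomes (1 + r) in the joint research fund and returns 1.3 × (1 + r) / 10 to the contributor.
Setting this equal to 1: 1 + r = 10/1.3 = 7.6923.
So the minimum matching rate is r = 7.6923 − 1 = 6.692.

6.692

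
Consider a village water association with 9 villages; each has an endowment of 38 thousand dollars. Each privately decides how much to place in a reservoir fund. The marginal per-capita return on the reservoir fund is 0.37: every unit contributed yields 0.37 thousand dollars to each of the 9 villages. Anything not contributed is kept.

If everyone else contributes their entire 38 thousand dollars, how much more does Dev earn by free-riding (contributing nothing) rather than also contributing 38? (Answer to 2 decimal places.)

23.94 thousand dollars

Switching from a contribution of 38 to 0 lets Dev keep an extra 38 thousand dollars, but lowers the reservoir fund by 38, which costs Dev their own share of that drop: 0.37 × 38 = 14.06.
Net gain = 38 − 14.06 = 23.94. The private return per contributed unit (0.37) is below 1, so free-riding is indeed the best response regardless of what the others do.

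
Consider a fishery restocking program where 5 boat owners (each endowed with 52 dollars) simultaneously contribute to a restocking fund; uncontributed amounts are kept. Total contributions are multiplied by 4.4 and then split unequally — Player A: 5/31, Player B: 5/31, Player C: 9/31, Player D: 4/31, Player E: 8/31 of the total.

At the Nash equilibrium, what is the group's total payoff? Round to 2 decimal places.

613.60 dollars

Player j's private return per contributed unit is 4.4 × (j's share). Contributing is weakly dominant for j when that share is at least 1/4.4 = 0.2273, and contributing 0 is dominant otherwise.
Player C and Player E are above the threshold, contributing 52 each; the remaining 3 contribute 0. Total contributed: 104.
The restocking fund pays out 4.4 × 104 = 457.60 in total (split across the unequal shares, but the aggregate is all that matters for the group sum).
The 3 free-riders keep 52 each, adding 156. Group total = 156 + 457.60 = 613.60.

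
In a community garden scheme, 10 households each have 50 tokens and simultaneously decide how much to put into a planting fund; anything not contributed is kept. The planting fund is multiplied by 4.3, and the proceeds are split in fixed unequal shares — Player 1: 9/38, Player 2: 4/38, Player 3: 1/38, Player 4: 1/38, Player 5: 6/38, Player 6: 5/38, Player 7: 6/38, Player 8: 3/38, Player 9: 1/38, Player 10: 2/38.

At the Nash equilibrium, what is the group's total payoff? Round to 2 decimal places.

A player with share s gets back 4.3·s per unit contributed, so full contribution is dominant for anyone with s > 1/4.3 = 0.2326 and zero contribution is dominant for anyone below.
The only share above 0.2326 is Player 1's 9/38, contributing 50; the remaining 9 contribute 0. Total contributed: 50.
The planting fund pays out 4.3 × 50 = 215.00 in total (split across the unequal shares, but the aggregate is all that matters for the group sum).
The 9 free-riders keep 50 each, adding 450. Group total = 450 + 215.00 = 665.00.

665.00 tokens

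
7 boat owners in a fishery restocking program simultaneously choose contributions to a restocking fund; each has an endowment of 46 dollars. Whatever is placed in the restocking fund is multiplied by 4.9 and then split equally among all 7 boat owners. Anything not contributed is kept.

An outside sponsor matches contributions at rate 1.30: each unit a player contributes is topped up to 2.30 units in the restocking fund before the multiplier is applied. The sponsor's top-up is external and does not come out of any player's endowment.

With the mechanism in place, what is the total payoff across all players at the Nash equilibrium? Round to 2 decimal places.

3628.94 dollars

With the mechanism, a contributed unit returns 4.9 × 2.30 / 7 = 1.6100 per unit of net cost to the contributor — now above 1 — so contributing fully is weakly dominant for every player.
So the Nash equilibrium is full contribution by all 7; the group earns 4.9 × 2.30 × 322 = 3628.94.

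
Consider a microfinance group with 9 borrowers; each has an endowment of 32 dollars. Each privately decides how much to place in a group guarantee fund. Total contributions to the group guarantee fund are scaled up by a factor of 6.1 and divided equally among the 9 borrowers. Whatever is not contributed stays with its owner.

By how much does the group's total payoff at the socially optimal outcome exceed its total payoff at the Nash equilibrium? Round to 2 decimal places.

1468.80 dollars

Each contributed unit returns 6.1/9 = 0.6778 to its contributor — below 1 — so contributing 0 is dominant for every player. At the Nash equilibrium everyone keeps their 32, and the group total is 9 × 32 = 288.
Each contributed unit returns 6.100 to the group as a whole (0.6778 to each of 9 players), which exceeds 1, so the social optimum is full contribution: group total = 6.100 × 288 = 1756.80.
Efficiency loss = 1756.80 − 288 = 1468.80.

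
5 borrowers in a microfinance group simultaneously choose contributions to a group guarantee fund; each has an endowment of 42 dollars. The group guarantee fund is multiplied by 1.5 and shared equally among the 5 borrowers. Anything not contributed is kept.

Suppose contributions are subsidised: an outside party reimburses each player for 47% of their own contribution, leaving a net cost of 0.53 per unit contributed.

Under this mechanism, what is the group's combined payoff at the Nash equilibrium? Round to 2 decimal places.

210.00 dollars

With the mechanism, a contributed unit returns (1.5/5) / 0.53 = 0.5660 per unit of net cost — still below 1 — so contributing 0 remains dominant for every player.
Everyone keeps their endowment and the group total is 5 × 42 = 210.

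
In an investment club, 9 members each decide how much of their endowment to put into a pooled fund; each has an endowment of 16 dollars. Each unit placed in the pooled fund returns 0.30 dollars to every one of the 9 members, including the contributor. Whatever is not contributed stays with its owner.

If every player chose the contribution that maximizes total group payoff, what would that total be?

Each contributed unit returns 2.700 to the group as a whole (0.30 to each of 9 players), which exceeds 1, so the social optimum is full contribution: group total = 2.700 × 144 = 388.80.

388.80 dollars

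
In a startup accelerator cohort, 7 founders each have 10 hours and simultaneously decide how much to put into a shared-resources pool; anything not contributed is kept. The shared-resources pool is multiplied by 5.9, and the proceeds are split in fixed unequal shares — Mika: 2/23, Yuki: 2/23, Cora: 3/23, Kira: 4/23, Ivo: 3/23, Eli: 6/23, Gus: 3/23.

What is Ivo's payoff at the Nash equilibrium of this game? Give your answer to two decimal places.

25.39 hours

Player j's private return per contributed unit is 5.9 × (j's share). Contributing is weakly dominant for j when that share is at least 1/5.9 = 0.1695, and contributing 0 is dominant otherwise.
Kira and Eli clear that bar, contributing 10 each; the remaining 5 contribute 0. Total contributed: 20.
Ivo keeps 10 and receives 5.9 × 20 × 3/23 = 15.39 from the shared-resources pool, for a payoff of 25.39.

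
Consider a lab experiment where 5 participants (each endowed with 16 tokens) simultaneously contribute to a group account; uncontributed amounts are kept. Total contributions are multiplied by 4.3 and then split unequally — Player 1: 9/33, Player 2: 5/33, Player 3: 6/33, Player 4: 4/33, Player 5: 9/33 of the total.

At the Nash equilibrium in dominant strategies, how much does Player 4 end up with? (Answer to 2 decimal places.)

32.68 tokens

For player j, contributing a unit is worthwhile iff 4.3 × (j's share) ≥ 1, i.e. iff j's share is at least 0.2326.
The shares above 0.2326 belong to Player 1 and Player 5, contributing 16 each; the remaining 3 contribute 0. Total contributed: 32.
Player 4 keeps 16 and receives 4.3 × 32 × 4/33 = 16.68 from the group account, for a payoff of 32.68.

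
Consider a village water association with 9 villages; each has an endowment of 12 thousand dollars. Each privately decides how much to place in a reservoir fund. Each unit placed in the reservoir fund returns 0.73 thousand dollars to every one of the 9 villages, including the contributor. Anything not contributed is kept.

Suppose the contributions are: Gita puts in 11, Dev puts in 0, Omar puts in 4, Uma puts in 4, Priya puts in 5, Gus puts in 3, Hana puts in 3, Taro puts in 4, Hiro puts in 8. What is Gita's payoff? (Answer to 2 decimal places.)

31.66 thousand dollars

Total contributed: 11 + 0 + 4 + 4 + 5 + 3 + 3 + 4 + 8 = 42.
Each receives 0.73 × 42 = 30.66 from the reservoir fund.
Gita keeps 12 − 11 = 1, so Gita's payoff is 1 + 30.66 = 31.66.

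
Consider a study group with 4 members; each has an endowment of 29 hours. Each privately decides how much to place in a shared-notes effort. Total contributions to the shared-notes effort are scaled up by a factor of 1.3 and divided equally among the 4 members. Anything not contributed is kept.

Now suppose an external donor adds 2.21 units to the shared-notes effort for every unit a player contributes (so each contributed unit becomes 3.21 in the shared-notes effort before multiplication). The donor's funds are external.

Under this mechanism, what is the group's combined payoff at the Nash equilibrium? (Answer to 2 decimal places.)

484.07 hours

With the mechanism, a contributed unit returns 1.3 × 3.21 / 4 = 1.0433 per unit of net cost to the contributor — now above 1 — so contributing fully is weakly dominant for every player.
At the Nash equilibrium everyone contributes 29. Group total payoff = 1.3 × 3.21 × 116 = 484.07.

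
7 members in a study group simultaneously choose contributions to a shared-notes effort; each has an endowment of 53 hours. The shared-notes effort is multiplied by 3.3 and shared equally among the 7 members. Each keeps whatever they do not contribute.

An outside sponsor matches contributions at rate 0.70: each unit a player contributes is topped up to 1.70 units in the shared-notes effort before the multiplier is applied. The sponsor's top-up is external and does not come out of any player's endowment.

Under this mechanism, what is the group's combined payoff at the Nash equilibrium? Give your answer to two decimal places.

Even with the mechanism, each unit contributed returns only 3.3 × 1.70 / 7 = 0.8014 per unit of net cost, so contributing nothing is still dominant.
At the Nash equilibrium no one contributes; group total payoff = 7 × 53 = 371.

371.00 hours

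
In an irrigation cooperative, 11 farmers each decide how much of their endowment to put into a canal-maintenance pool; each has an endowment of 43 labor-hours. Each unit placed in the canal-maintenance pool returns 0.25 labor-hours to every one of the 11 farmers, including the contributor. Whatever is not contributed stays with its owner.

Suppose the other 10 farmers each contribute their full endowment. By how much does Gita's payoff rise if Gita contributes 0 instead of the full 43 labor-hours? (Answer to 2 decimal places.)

32.25 labor-hours

Switching from a contribution of 43 to 0 lets Gita keep an extra 43 labor-hours, but lowers the canal-maintenance pool by 43, which costs Gita their own share of that drop: 0.25 × 43 = 10.75.
Net gain = 43 − 10.75 = 32.25. The private return per contributed unit (0.25) is below 1, so free-riding is indeed the best response regardless of what the others do.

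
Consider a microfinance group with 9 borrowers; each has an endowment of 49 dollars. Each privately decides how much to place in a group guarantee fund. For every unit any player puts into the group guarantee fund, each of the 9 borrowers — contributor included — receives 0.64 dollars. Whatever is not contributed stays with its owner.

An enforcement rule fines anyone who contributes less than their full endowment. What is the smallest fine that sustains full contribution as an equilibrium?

17.64 dollars

Given the others contribute fully, the best deviation is to contribute 0 (any partial contribution still incurs the fine and gives up units whose private return 0.64 is below 1).
Deviating from 49 to 0 saves 49 dollars but forfeits the deviator's share of the drop in the group guarantee fund: 0.64 × 49 = 31.36.
So the deviation gain is 49 − 31.36 = 17.64, and the fine must be at least 17.64 dollars to wipe it out.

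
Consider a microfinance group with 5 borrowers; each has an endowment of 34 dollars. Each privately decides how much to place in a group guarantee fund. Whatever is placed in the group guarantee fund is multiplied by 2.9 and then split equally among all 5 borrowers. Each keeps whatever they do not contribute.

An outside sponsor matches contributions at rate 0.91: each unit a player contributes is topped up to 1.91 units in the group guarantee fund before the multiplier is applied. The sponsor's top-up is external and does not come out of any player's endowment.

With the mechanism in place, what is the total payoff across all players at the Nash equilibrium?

The effective private return per unit is now 2.9 × 1.91 / 5 = 1.1078 > 1, so every player's dominant strategy flips to full contribution.
So the Nash equilibrium is full contribution by all 5; the group earns 2.9 × 1.91 × 170 = 941.63.

941.63 dollars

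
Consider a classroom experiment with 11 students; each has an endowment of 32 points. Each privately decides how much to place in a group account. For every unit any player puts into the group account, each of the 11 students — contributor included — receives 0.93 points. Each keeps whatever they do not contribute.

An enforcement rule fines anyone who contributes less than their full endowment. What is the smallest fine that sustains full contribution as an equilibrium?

Given the others contribute fully, the best deviation is to contribute 0 (any partial contribution still incurs the fine and gives up units whose private return 0.93 is below 1).
Deviating from 32 to 0 saves 32 points but forfeits the deviator's share of the drop in the group account: 0.93 × 32 = 29.76.
So the deviation gain is 32 − 29.76 = 2.24, and the fine must be at least 2.24 points to wipe it out.

2.24 points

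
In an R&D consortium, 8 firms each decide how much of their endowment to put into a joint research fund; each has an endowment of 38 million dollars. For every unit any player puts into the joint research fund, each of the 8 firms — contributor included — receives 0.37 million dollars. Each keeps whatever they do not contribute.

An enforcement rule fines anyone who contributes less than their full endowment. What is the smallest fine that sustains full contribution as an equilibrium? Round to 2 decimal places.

23.94 million dollars

Given the others contribute fully, the best deviation is to contribute 0 (any partial contribution still incurs the fine and gives up units whose private return 0.37 is below 1).
Deviating from 38 to 0 saves 38 million dollars but forfeits the deviator's share of the drop in the joint research fund: 0.37 × 38 = 14.06.
So the deviation gain is 38 − 14.06 = 23.94, and the fine must be at least 23.94 million dollars to wipe it out.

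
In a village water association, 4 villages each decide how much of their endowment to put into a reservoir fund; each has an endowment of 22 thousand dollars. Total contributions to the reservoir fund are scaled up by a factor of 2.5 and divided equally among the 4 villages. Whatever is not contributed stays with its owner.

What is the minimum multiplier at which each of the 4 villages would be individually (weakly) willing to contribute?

4

A contributed unit returns (multiplier)/4 to its contributor.
This reaches 1 exactly when the multiplier is 4.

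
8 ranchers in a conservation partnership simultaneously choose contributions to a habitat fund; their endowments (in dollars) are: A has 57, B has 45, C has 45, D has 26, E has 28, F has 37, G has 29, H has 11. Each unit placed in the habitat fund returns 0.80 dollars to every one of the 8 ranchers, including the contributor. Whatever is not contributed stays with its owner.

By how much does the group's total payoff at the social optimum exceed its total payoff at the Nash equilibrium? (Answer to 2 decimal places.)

1501.20 dollars

The private return per contributed unit is 0.80 < 1 for everyone, so the Nash equilibrium is zero contribution and the group total is Σ E_j = 57 + 45 + 45 + 26 + 28 + 37 + 29 + 11 = 278.
Each contributed unit returns 6.400 to the group, so the social optimum is full contribution by everyone: group total = 6.400 × 278 = 1779.20.
Efficiency loss = (6.400 − 1) × 278 = 1501.20.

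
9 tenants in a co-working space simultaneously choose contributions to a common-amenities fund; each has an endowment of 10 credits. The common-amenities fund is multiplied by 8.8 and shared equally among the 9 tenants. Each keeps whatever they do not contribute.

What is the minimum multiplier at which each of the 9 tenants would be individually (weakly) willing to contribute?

9

A contributed unit returns (multiplier)/9 to its contributor.
This reaches 1 exactly when the multiplier is 9.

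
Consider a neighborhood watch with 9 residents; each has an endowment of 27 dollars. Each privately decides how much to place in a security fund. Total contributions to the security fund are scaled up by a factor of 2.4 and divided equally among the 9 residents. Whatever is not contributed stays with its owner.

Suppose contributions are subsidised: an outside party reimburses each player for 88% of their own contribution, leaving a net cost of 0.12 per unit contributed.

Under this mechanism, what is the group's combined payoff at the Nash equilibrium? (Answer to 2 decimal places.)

797.04 dollars

With the mechanism, a contributed unit returns (2.4/9) / 0.12 = 2.2222 per unit of net cost to the contributor — now above 1 — so contributing fully is weakly dominant for every player.
So the Nash equilibrium is full contribution by all 9; the group earns 9 × (27 × 0.88 + 2.4 × 27) = 797.04.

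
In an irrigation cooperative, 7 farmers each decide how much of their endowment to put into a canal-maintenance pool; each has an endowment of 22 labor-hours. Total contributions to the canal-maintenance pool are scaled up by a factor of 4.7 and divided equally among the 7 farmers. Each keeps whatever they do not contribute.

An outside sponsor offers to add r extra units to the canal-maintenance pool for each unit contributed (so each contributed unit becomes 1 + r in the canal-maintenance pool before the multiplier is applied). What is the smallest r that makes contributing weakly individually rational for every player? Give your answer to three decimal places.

With matching at rate r, one contributed unit becomes (1 + r) in the canal-maintenance pool and returns 4.7 × (1 + r) / 7 to the contributor.
Setting this equal to 1: 1 + r = 7/4.7 = 1.4894.
So the minimum matching rate is r = 1.4894 − 1 = 0.489.

0.489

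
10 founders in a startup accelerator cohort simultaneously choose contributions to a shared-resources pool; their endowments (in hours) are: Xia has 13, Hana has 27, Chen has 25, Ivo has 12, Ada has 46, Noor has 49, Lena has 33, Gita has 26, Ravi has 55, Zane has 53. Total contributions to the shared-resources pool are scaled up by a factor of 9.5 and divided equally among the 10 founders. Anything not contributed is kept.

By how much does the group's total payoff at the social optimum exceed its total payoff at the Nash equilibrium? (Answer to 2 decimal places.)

2881.50 hours

The private return per contributed unit is 9.5/10 = 0.9500 < 1 for every player regardless of endowment, so the Nash equilibrium is zero contribution and the group total is Σ E_j = 13 + 27 + 25 + 12 + 46 + 49 + 33 + 26 + 55 + 53 = 339.
Each contributed unit returns 9.500 to the group, so the social optimum is full contribution by everyone: group total = 9.500 × 339 = 3220.50.
Efficiency loss = (9.500 − 1) × 339 = 2881.50.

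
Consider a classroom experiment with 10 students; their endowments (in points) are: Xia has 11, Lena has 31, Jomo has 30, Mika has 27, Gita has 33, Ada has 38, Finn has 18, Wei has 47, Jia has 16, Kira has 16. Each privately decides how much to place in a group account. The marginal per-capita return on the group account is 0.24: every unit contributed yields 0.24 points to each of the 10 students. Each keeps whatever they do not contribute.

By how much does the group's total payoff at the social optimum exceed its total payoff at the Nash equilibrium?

373.80 points

The private return per contributed unit is 0.24 < 1 for everyone, so the Nash equilibrium is zero contribution and the group total is Σ E_j = 11 + 31 + 30 + 27 + 33 + 38 + 18 + 47 + 16 + 16 = 267.
Each contributed unit returns 2.400 to the group, so the social optimum is full contribution by everyone: group total = 2.400 × 267 = 640.80.
Efficiency loss = (2.400 − 1) × 267 = 373.80.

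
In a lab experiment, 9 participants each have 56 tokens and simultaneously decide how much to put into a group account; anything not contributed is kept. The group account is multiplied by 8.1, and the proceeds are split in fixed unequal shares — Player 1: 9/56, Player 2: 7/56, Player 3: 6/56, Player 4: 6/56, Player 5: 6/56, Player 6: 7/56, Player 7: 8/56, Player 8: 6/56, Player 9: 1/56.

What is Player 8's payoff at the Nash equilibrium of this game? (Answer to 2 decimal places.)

250.40 tokens

Player j's private return per contributed unit is 8.1 × (j's share). Contributing is weakly dominant for j when that share is at least 1/8.1 = 0.1235, and contributing 0 is dominant otherwise.
The shares above 0.1235 belong to Player 1, Player 2, Player 6 and Player 7, contributing 56 each; the remaining 5 contribute 0. Total contributed: 224.
Player 8 keeps 56 and receives 8.1 × 224 × 6/56 = 194.40 from the group account, for a payoff of 250.40.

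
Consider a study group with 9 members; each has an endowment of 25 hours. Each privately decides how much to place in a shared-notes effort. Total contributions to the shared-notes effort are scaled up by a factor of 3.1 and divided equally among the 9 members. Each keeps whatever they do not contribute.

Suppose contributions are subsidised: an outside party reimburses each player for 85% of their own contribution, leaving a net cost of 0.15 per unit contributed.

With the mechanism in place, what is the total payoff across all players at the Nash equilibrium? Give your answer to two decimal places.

The effective private return per unit is now (3.1/9) / 0.15 = 2.2963 > 1, so every player's dominant strategy flips to full contribution.
So the Nash equilibrium is full contribution by all 9; the group earns 9 × (25 × 0.85 + 3.1 × 25) = 888.75.

888.75 hours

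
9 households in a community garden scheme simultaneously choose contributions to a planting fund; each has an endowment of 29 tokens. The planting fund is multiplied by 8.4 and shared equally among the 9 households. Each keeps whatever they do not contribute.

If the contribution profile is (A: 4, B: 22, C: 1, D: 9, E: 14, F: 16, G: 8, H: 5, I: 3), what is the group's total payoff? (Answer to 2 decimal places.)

867.80 tokens

Total contributed: 4 + 22 + 1 + 9 + 14 + 16 + 8 + 5 + 3 = 82; total kept: 9 × 29 − 82 = 179.
The planting fund pays out 8.4 × 82 = 688.80 in aggregate.
Group total = 179 + 688.80 = 867.80.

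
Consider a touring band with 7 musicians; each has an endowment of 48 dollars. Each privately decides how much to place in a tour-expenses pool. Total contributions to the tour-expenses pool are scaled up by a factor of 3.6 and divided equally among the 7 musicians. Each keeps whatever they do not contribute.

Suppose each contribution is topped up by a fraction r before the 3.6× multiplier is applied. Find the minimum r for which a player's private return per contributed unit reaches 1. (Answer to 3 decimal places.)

0.944

With matching at rate r, one contributed unit becomes (1 + r) in the tour-expenses pool and returns 3.6 × (1 + r) / 7 to the contributor.
Setting this equal to 1: 1 + r = 7/3.6 = 1.9444.
So the minimum matching rate is r = 1.9444 − 1 = 0.944.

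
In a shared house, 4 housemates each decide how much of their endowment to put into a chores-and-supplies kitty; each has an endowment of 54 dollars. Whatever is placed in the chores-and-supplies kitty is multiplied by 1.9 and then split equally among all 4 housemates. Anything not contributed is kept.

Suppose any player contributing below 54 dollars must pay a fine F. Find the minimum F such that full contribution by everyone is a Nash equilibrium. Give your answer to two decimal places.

28.35 dollars

Given the others contribute fully, the best deviation is to contribute 0 (any partial contribution still incurs the fine and gives up units whose private return 0.4750 is below 1).
Deviating from 54 to 0 saves 54 dollars but forfeits the deviator's share of the drop in the chores-and-supplies kitty: 1.9/4 × 54 = 25.65.
So the deviation gain is 54 − 25.65 = 28.35, and the fine must be at least 28.35 dollars to wipe it out.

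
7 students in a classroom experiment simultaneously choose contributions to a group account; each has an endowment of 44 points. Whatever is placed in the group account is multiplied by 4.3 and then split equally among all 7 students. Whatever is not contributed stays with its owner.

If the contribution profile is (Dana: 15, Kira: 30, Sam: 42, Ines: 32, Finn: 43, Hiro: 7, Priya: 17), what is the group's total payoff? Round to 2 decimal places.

Total contributed: 15 + 30 + 42 + 32 + 43 + 7 + 17 = 186; total kept: 7 × 44 − 186 = 122.
The group account pays out 4.3 × 186 = 799.80 in aggregate.
Group total = 122 + 799.80 = 921.80.

921.80 points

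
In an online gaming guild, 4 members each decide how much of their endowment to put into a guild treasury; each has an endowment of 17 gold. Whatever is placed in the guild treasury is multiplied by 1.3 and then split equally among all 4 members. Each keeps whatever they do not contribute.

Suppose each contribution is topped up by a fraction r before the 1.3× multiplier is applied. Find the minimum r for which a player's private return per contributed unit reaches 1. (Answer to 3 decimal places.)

2.077

With matching at rate r, one contributed unit becomes (1 + r) in the guild treasury and returns 1.3 × (1 + r) / 4 to the contributor.
Setting this equal to 1: 1 + r = 4/1.3 = 3.0769.
So the minimum matching rate is r = 3.0769 − 1 = 2.077.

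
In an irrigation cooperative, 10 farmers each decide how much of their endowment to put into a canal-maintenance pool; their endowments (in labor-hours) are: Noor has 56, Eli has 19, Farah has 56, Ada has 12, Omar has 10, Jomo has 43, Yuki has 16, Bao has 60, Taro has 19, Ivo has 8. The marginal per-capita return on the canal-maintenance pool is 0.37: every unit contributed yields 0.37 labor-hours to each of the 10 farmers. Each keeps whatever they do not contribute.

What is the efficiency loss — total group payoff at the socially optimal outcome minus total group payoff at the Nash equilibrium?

807.30 labor-hours

The private return per contributed unit is 0.37 < 1 for everyone, so the Nash equilibrium is zero contribution and the group total is Σ E_j = 56 + 19 + 56 + 12 + 10 + 43 + 16 + 60 + 19 + 8 = 299.
Each contributed unit returns 3.700 to the group, so the social optimum is full contribution by everyone: group total = 3.700 × 299 = 1106.30.
Efficiency loss = (3.700 − 1) × 299 = 807.30.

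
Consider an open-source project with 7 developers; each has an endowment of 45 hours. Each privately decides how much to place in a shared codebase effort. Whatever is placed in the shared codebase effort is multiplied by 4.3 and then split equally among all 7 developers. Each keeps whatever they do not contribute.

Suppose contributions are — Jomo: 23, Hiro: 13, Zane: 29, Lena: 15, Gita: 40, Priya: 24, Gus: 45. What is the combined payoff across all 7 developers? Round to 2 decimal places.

938.70 hours

Total contributed: 23 + 13 + 29 + 15 + 40 + 24 + 45 = 189; total kept: 7 × 45 − 189 = 126.
The shared codebase effort pays out 4.3 × 189 = 812.70 in aggregate.
Group total = 126 + 812.70 = 938.70.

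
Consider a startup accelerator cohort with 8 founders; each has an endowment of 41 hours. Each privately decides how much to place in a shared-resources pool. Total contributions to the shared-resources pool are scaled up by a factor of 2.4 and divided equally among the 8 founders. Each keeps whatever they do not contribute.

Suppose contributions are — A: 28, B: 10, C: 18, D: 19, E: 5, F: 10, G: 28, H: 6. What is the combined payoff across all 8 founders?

Total contributed: 28 + 10 + 18 + 19 + 5 + 10 + 28 + 6 = 124; total kept: 8 × 41 − 124 = 204.
The shared-resources pool pays out 2.4 × 124 = 297.60 in aggregate.
Group total = 204 + 297.60 = 501.60.

501.60 hours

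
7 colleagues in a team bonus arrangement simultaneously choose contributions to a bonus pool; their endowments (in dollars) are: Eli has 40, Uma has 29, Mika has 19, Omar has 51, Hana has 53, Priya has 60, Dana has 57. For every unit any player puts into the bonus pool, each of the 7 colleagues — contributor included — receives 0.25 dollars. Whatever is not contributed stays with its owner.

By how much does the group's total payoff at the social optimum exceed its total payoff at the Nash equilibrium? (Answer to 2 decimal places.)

231.75 dollars

The private return per contributed unit is 0.25 < 1 for everyone, so the Nash equilibrium is zero contribution and the group total is Σ E_j = 40 + 29 + 19 + 51 + 53 + 60 + 57 = 309.
Each contributed unit returns 1.750 to the group, so the social optimum is full contribution by everyone: group total = 1.750 × 309 = 540.75.
Efficiency loss = (1.750 − 1) × 309 = 231.75.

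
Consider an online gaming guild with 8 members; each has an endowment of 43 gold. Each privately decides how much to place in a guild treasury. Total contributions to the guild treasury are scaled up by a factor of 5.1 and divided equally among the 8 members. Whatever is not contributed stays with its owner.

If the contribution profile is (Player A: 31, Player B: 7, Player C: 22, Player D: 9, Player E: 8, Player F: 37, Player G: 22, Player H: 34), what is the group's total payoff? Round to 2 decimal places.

1041.00 gold

Total contributed: 31 + 7 + 22 + 9 + 8 + 37 + 22 + 34 = 170; total kept: 8 × 43 − 170 = 174.
The guild treasury pays out 5.1 × 170 = 867.00 in aggregate.
Group total = 174 + 867.00 = 1041.00.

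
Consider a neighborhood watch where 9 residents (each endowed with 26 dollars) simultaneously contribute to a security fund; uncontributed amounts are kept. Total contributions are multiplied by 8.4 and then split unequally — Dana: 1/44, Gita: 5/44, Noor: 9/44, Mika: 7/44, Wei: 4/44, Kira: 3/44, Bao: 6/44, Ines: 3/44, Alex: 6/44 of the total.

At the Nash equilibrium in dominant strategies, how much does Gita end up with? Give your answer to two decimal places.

125.27 dollars

Each unit j contributes comes back to j as 8.4 × (j's share), so j prefers to contribute only if that share exceeds 1/8.4 = 0.1190; otherwise keeping the unit dominates.
Noor, Mika, Bao and Alex are above the threshold, contributing 26 each; the remaining 5 contribute 0. Total contributed: 104.
Gita keeps 26 and receives 8.4 × 104 × 5/44 = 99.27 from the security fund, for a payoff of 125.27.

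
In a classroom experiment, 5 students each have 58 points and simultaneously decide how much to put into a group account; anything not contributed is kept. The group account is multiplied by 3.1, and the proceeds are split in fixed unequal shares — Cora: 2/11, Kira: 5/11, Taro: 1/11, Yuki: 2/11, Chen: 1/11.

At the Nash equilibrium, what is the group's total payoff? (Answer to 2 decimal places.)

For player j, contributing a unit is worthwhile iff 3.1 × (j's share) ≥ 1, i.e. iff j's share is at least 0.3226.
Only Kira (5/11) clears that bar, contributing 58; the remaining 4 contribute 0. Total contributed: 58.
The group account pays out 3.1 × 58 = 179.80 in total (split across the unequal shares, but the aggregate is all that matters for the group sum).
The 4 free-riders keep 58 each, adding 232. Group total = 232 + 179.80 = 411.80.

411.80 points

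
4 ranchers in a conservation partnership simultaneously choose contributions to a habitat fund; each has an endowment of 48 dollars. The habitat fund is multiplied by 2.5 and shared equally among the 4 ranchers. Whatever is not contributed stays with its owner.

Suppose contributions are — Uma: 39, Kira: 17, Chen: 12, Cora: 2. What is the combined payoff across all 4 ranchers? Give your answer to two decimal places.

Total contributed: 39 + 17 + 12 + 2 = 70; total kept: 4 × 48 − 70 = 122.
The habitat fund pays out 2.5 × 70 = 175.00 in aggregate.
Group total = 122 + 175.00 = 297.00.

297.00 dollars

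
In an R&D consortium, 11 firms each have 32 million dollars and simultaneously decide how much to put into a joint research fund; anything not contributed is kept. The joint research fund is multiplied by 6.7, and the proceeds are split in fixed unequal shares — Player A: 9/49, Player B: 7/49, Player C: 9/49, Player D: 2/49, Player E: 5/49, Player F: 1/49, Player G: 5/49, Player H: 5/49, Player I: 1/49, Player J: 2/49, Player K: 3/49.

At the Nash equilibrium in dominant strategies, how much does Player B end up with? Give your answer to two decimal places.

93.26 million dollars

For player j, contributing a unit is worthwhile iff 6.7 × (j's share) ≥ 1, i.e. iff j's share is at least 0.1493.
Player A and Player C are above the threshold, contributing 32 each; the remaining 9 contribute 0. Total contributed: 64.
Player B keeps 32 and receives 6.7 × 64 × 7/49 = 61.26 from the joint research fund, for a payoff of 93.26.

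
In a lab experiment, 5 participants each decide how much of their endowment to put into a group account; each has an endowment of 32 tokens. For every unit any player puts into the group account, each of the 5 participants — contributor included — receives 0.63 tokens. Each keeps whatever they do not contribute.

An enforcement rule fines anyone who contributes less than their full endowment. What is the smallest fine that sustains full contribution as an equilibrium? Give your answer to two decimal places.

11.84 tokens

Given the others contribute fully, the best deviation is to contribute 0 (any partial contribution still incurs the fine and gives up units whose private return 0.63 is below 1).
Deviating from 32 to 0 saves 32 tokens but forfeits the deviator's share of the drop in the group account: 0.63 × 32 = 20.16.
So the deviation gain is 32 − 20.16 = 11.84, and the fine must be at least 11.84 tokens to wipe it out.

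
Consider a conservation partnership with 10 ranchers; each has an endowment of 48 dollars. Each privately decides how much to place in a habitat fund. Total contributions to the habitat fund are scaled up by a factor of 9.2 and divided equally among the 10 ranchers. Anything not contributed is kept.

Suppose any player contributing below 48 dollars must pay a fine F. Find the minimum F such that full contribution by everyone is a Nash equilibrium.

Given the others contribute fully, the best deviation is to contribute 0 (any partial contribution still incurs the fine and gives up units whose private return 0.9200 is below 1).
Deviating from 48 to 0 saves 48 dollars but forfeits the deviator's share of the drop in the habitat fund: 9.2/10 × 48 = 44.16.
So the deviation gain is 48 − 44.16 = 3.84, and the fine must be at least 3.84 dollars to wipe it out.

3.84 dollars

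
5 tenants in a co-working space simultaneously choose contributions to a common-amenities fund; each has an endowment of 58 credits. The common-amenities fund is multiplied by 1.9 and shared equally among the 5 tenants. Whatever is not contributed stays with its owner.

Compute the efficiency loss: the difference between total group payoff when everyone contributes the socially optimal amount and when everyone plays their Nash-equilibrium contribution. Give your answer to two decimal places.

261.00 credits

Each contributed unit returns 1.9/5 = 0.3800 to its contributor — below 1 — so contributing 0 is dominant for every player. At the Nash equilibrium everyone keeps their 58, and the group total is 5 × 58 = 290.
Each contributed unit returns 1.900 to the group as a whole (0.3800 to each of 5 players), which exceeds 1, so the social optimum is full contribution: group total = 1.900 × 290 = 551.00.
Efficiency loss = 551.00 − 290 = 261.00.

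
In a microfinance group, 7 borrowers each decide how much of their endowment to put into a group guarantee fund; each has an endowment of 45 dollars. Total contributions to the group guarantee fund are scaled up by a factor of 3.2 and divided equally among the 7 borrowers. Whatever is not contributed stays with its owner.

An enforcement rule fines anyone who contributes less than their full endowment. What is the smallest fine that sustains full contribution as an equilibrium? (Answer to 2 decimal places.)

24.43 dollars

Given the others contribute fully, the best deviation is to contribute 0 (any partial contribution still incurs the fine and gives up units whose private return 0.4571 is below 1).
Deviating from 45 to 0 saves 45 dollars but forfeits the deviator's share of the drop in the group guarantee fund: 3.2/7 × 45 = 20.57.
So the deviation gain is 45 − 20.57 = 24.43, and the fine must be at least 24.43 dollars to wipe it out.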